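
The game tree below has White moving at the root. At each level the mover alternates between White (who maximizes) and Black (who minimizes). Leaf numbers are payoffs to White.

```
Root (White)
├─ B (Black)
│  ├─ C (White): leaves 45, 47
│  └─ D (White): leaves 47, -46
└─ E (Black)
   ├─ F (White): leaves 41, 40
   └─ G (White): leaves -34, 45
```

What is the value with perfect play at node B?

C: max(45, 47) = 47
D: max(47, -46) = 47
B: min(47, 47) = 47

47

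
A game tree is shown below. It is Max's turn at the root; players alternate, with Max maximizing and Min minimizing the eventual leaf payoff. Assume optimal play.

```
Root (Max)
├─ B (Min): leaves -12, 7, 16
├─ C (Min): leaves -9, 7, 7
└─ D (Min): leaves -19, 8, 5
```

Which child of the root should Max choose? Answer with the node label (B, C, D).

B (Min): min(-12, 7, 16) = -12
C (Min): min(-9, 7, 7) = -9
D (Min): min(-19, 8, 5) = -19
Root (Max): max(-12, -9, -19) = -9
Max picks the child with the highest value: C (value -9).

C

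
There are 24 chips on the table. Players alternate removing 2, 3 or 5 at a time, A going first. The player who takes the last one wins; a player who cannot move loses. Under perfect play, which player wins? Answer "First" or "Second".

i:   0  1  2  3  4  5  6  7  8  9 10 11 12 13 14 15 16 17 18 19 20 21 22 23 24
     L  L  W  W  W  W  W  L  L  W  W  W  W  W  L  L  W  W  W  W  W  L  L  W  W
Position 24 is W, so the first player wins.

First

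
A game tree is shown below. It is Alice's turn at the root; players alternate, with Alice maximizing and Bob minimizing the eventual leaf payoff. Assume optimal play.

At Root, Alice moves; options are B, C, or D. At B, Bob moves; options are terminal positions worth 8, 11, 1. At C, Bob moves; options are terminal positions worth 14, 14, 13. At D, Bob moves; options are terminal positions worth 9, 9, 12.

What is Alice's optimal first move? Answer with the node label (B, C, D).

B (Bob): min(8, 11, 1) = 1
C (Bob): min(14, 14, 13) = 13
D (Bob): min(9, 9, 12) = 9
Root (Alice): max(1, 13, 9) = 13
Alice picks the child with the highest value: C (value 13).

C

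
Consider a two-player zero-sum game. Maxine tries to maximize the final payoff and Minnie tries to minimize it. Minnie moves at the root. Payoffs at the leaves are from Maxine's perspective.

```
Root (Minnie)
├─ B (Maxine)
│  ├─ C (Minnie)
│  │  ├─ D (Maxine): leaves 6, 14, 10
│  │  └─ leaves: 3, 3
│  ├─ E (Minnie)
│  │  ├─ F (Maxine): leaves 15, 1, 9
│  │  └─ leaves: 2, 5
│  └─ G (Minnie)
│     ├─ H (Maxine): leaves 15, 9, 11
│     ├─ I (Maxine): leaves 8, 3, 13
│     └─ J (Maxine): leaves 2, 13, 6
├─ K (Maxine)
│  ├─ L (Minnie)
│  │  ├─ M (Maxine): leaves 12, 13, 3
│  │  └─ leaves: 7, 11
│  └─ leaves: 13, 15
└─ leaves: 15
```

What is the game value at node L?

M: max(12, 13, 3) = 13
L: min(13, 7, 11) = 7

7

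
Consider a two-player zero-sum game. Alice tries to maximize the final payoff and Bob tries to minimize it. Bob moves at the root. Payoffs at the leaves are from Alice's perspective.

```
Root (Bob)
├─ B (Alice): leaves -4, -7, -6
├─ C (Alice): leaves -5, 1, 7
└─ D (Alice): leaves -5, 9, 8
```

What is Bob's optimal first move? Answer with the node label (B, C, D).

B (Alice): max(-4, -7, -6) = -4
C (Alice): max(-5, 1, 7) = 7
D (Alice): max(-5, 9, 8) = 9
Root (Bob): min(-4, 7, 9) = -4
Bob picks the child with the lowest value: B (value -4).

B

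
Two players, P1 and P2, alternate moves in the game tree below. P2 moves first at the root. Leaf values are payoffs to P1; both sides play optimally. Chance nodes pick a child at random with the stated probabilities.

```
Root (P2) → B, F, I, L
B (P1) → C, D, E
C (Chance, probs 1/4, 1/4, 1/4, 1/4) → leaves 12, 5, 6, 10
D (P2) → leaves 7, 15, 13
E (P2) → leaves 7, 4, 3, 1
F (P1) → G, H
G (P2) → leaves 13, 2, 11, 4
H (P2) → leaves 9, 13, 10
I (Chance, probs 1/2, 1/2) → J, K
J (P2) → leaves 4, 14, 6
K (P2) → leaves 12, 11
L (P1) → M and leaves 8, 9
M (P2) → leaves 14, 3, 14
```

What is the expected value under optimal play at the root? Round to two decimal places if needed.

7.5

C (Chance): 1/4·12 + 1/4·5 + 1/4·6 + 1/4·10 = 8.25
D (P2): min(7, 15, 13) = 7
E (P2): min(7, 4, 3, 1) = 1
B (P1): max(8.25, 7, 1) = 8.25
G (P2): min(13, 2, 11, 4) = 2
H (P2): min(9, 13, 10) = 9
F (P1): max(2, 9) = 9
J (P2): min(4, 14, 6) = 4
K (P2): min(12, 11) = 11
I (Chance): 1/2·4 + 1/2·11 = 7.5
M (P2): min(14, 3, 14) = 3
L (P1): max(3, 8, 9) = 9
Root (P2): min(8.25, 9, 7.5, 9) = 7.5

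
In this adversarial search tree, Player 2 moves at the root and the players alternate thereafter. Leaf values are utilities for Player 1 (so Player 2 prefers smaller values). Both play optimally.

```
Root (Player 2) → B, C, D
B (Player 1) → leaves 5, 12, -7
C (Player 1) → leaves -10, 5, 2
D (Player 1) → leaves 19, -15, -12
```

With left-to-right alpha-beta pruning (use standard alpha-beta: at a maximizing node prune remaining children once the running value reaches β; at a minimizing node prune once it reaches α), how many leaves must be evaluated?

7

B [α=-∞,β=+∞]: v=12
C [α=-∞,β=12]: v=5
D [α=-∞,β=5]: v=19 after child 1 ≥ β → β-cutoff, skip 2
Root [α=-∞,β=+∞]: v=5
Leaves evaluated: 7 of 9.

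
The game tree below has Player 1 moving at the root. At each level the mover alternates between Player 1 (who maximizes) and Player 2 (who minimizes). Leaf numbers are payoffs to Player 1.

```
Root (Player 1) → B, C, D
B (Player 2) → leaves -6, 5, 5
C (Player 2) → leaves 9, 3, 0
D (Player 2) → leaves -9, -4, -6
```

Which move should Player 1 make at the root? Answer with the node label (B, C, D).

C

B (Player 2): min(-6, 5, 5) = -6
C (Player 2): min(9, 3, 0) = 0
D (Player 2): min(-9, -4, -6) = -9
Root (Player 1): max(-6, 0, -9) = 0
Player 1 picks the child with the highest value: C (value 0).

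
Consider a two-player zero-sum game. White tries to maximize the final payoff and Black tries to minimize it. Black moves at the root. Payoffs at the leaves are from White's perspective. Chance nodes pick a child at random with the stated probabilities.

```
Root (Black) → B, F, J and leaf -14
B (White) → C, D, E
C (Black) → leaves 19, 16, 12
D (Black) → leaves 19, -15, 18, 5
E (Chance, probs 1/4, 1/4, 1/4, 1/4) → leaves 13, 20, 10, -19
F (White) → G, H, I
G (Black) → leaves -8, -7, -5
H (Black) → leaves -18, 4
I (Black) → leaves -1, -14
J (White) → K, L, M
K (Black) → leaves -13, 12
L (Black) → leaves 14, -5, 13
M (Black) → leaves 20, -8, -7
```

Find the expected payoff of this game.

-14

C (Black): min(19, 16, 12) = 12
D (Black): min(19, -15, 18, 5) = -15
E (Chance): 1/4·13 + 1/4·20 + 1/4·10 + 1/4·-19 = 6
B (White): max(12, -15, 6) = 12
G (Black): min(-8, -7, -5) = -8
H (Black): min(-18, 4) = -18
I (Black): min(-1, -14) = -14
F (White): max(-8, -18, -14) = -8
K (Black): min(-13, 12) = -13
L (Black): min(14, -5, 13) = -5
M (Black): min(20, -8, -7) = -8
J (White): max(-13, -5, -8) = -5
Root (Black): min(12, -8, -5, -14) = -14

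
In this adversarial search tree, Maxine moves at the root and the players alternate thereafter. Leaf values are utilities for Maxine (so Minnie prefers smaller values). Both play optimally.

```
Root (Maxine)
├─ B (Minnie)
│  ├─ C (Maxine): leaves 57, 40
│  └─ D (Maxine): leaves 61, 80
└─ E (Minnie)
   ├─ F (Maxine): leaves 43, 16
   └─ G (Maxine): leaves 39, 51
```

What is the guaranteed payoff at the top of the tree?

57

C (Maxine): max(57, 40) = 57
D (Maxine): max(61, 80) = 80
B (Minnie): min(57, 80) = 57
F (Maxine): max(43, 16) = 43
G (Maxine): max(39, 51) = 51
E (Minnie): min(43, 51) = 43
Root (Maxine): max(57, 43) = 57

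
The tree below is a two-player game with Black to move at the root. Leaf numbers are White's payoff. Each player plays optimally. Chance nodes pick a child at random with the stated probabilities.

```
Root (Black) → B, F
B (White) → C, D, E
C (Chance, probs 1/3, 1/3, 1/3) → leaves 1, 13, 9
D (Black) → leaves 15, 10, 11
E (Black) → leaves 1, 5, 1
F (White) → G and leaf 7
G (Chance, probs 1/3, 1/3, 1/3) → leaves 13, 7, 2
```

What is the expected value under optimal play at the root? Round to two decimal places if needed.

C (Chance): 1/3·1 + 1/3·13 + 1/3·9 = 7.67
D (Black): min(15, 10, 11) = 10
E (Black): min(1, 5, 1) = 1
B (White): max(7.67, 10, 1) = 10
G (Chance): 1/3·13 + 1/3·7 + 1/3·2 = 7.33
F (White): max(7.33, 7) = 7.33
Root (Black): min(10, 7.33) = 7.33

7.33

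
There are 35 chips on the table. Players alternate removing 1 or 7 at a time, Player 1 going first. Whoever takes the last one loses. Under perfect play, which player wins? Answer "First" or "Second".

Second

Mark each pile size as W (mover wins) or L (mover loses):
i:   0  1  2  3  4  5  6  7  8  9 10 11 12 13 14 15 16 17 18 19 20 21 22 23 24 25 26 27 28 29 30 31 32 33 34 35
     W  L  W  L  W  L  W  L  W  L  W  L  W  L  W  L  W  L  W  L  W  L  W  L  W  L  W  L  W  L  W  L  W  L  W  L
Position 35 is L, so the second player wins.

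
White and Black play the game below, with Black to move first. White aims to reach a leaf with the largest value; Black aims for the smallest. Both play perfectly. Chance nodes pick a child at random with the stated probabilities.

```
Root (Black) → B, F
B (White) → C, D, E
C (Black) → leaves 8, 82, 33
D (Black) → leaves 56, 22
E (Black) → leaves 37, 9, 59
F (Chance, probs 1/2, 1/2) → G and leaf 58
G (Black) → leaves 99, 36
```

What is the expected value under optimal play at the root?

22

C (Black): min(8, 82, 33) = 8
D (Black): min(56, 22) = 22
E (Black): min(37, 9, 59) = 9
B (White): max(8, 22, 9) = 22
G (Black): min(99, 36) = 36
F (Chance): 1/2·36 + 1/2·58 = 47
Root (Black): min(22, 47) = 22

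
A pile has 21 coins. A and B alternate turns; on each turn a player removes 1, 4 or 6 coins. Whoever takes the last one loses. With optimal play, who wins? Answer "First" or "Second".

Mark each pile size as W (mover wins) or L (mover loses):
i:   0  1  2  3  4  5  6  7  8  9 10 11 12 13 14 15 16 17 18 19 20 21
     W  L  W  L  W  W  L  W  L  W  W  L  W  L  W  W  L  W  L  W  W  L
Position 21 is L, so the second player wins.

Second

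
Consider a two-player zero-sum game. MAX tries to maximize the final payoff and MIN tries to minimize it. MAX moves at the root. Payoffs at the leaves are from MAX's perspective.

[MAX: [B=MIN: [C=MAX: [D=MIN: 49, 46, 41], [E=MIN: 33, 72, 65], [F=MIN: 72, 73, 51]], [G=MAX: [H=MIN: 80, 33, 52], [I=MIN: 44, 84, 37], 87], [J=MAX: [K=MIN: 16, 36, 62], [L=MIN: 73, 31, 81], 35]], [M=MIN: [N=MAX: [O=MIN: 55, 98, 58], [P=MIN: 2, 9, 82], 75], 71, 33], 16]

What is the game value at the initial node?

D (MIN): min(49, 46, 41) = 41
E (MIN): min(33, 72, 65) = 33
F (MIN): min(72, 73, 51) = 51
C (MAX): max(41, 33, 51) = 51
H (MIN): min(80, 33, 52) = 33
I (MIN): min(44, 84, 37) = 37
G (MAX): max(33, 37, 87) = 87
K (MIN): min(16, 36, 62) = 16
L (MIN): min(73, 31, 81) = 31
J (MAX): max(16, 31, 35) = 35
B (MIN): min(51, 87, 35) = 35
O (MIN): min(55, 98, 58) = 55
P (MIN): min(2, 9, 82) = 2
N (MAX): max(55, 2, 75) = 75
M (MIN): min(75, 71, 33) = 33
Root (MAX): max(35, 33, 16) = 35

35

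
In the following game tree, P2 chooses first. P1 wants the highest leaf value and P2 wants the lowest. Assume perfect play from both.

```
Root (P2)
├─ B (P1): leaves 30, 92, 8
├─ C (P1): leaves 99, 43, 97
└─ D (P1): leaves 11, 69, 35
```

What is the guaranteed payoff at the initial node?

69

B (P1): max(30, 92, 8) = 92
C (P1): max(99, 43, 97) = 99
D (P1): max(11, 69, 35) = 69
Root (P2): min(92, 99, 69) = 69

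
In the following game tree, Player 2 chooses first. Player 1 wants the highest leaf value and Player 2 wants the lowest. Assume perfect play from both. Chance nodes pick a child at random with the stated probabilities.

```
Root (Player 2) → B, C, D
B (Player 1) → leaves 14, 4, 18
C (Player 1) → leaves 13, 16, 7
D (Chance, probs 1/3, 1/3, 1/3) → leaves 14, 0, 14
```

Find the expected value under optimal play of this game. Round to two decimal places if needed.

9.33

B (Player 1): max(14, 4, 18) = 18
C (Player 1): max(13, 16, 7) = 16
D (Chance): 1/3·14 + 1/3·0 + 1/3·14 = 9.33
Root (Player 2): min(18, 16, 9.33) = 9.33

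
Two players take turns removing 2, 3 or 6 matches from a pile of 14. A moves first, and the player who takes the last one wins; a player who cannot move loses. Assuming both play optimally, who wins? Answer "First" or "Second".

Second

W/L table (W = player to move can force a win):
i:   0  1  2  3  4  5  6  7  8  9 10 11 12 13 14
     L  L  W  W  W  L  W  W  W  L  L  W  W  W  L
Position 14 is L, so the second player wins.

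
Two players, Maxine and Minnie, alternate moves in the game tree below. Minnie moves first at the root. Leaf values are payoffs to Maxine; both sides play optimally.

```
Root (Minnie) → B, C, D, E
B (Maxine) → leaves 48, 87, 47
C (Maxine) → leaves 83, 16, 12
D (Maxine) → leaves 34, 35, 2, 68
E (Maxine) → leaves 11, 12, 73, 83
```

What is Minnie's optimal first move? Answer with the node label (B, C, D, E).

B (Maxine): max(48, 87, 47) = 87
C (Maxine): max(83, 16, 12) = 83
D (Maxine): max(34, 35, 2, 68) = 68
E (Maxine): max(11, 12, 73, 83) = 83
Root (Minnie): min(87, 83, 68, 83) = 68
Minnie picks the child with the lowest value: D (value 68).

D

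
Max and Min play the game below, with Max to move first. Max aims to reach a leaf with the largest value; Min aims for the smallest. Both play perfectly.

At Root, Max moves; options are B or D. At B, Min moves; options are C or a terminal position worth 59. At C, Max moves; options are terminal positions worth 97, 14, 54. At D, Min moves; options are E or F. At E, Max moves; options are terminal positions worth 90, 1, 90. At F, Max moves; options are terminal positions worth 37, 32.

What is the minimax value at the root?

59

C (Max): max(97, 14, 54) = 97
B (Min): min(97, 59) = 59
E (Max): max(90, 1, 90) = 90
F (Max): max(37, 32) = 37
D (Min): min(90, 37) = 37
Root (Max): max(59, 37) = 59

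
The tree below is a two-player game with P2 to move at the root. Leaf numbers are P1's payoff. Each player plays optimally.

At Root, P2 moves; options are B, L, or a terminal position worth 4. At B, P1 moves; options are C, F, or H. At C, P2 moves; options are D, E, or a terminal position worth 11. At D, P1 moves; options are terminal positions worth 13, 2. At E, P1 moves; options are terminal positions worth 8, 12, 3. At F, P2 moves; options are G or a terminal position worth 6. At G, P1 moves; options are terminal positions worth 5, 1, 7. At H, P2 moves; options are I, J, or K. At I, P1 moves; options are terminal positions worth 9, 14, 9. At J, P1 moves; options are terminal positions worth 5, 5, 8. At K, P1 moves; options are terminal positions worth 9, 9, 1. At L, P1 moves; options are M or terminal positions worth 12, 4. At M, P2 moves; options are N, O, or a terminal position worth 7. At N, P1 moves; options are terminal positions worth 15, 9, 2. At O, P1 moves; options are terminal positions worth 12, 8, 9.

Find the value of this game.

4

D (P1): max(13, 2) = 13
E (P1): max(8, 12, 3) = 12
C (P2): min(13, 12, 11) = 11
G (P1): max(5, 1, 7) = 7
F (P2): min(7, 6) = 6
I (P1): max(9, 14, 9) = 14
J (P1): max(5, 5, 8) = 8
K (P1): max(9, 9, 1) = 9
H (P2): min(14, 8, 9) = 8
B (P1): max(11, 6, 8) = 11
N (P1): max(15, 9, 2) = 15
O (P1): max(12, 8, 9) = 12
M (P2): min(15, 12, 7) = 7
L (P1): max(7, 12, 4) = 12
Root (P2): min(11, 12, 4) = 4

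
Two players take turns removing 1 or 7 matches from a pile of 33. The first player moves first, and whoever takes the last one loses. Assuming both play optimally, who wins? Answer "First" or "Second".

i:   0  1  2  3  4  5  6  7  8  9 10 11 12 13 14 15 16 17 18 19 20 21 22 23 24 25 26 27 28 29 30 31 32 33
     W  L  W  L  W  L  W  L  W  L  W  L  W  L  W  L  W  L  W  L  W  L  W  L  W  L  W  L  W  L  W  L  W  L
Position 33 is L, so the second player wins.

Second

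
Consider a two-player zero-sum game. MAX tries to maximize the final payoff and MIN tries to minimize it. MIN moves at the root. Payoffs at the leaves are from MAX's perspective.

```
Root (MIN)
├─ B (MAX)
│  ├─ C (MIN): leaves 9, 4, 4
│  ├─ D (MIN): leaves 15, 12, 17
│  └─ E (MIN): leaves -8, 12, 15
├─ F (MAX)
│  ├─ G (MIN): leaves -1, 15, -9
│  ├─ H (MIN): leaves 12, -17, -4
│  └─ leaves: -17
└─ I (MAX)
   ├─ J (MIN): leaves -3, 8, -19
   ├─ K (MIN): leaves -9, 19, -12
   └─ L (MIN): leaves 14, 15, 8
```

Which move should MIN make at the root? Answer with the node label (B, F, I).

C (MIN): min(9, 4, 4) = 4
D (MIN): min(15, 12, 17) = 12
E (MIN): min(-8, 12, 15) = -8
B (MAX): max(4, 12, -8) = 12
G (MIN): min(-1, 15, -9) = -9
H (MIN): min(12, -17, -4) = -17
F (MAX): max(-9, -17, -17) = -9
J (MIN): min(-3, 8, -19) = -19
K (MIN): min(-9, 19, -12) = -12
L (MIN): min(14, 15, 8) = 8
I (MAX): max(-19, -12, 8) = 8
Root (MIN): min(12, -9, 8) = -9
MIN picks the child with the lowest value: F (value -9).

F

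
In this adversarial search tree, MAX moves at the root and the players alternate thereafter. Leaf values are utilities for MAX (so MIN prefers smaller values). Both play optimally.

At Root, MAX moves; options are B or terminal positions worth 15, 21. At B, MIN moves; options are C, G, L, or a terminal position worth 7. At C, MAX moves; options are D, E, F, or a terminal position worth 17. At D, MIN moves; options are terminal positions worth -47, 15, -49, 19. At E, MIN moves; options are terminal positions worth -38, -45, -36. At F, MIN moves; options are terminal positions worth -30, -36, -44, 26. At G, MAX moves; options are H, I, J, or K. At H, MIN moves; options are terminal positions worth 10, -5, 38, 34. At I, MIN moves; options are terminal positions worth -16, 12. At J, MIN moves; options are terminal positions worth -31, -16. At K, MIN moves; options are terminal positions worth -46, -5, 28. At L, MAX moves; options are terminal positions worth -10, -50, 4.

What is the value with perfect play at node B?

-5

D: min(-47, 15, -49, 19) = -49
E: min(-38, -45, -36) = -45
F: min(-30, -36, -44, 26) = -44
C: max(-49, -45, -44, 17) = 17
H: min(10, -5, 38, 34) = -5
I: min(-16, 12) = -16
J: min(-31, -16) = -31
K: min(-46, -5, 28) = -46
G: max(-5, -16, -31, -46) = -5
L: max(-10, -50, 4) = 4
B: min(17, -5, 4, 7) = -5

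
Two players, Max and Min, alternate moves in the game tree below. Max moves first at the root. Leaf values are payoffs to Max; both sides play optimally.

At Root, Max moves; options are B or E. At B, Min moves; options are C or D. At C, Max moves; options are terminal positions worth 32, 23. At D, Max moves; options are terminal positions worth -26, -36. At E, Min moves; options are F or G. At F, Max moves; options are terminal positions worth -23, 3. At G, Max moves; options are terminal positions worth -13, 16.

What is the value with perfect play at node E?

3

F: max(-23, 3) = 3
G: max(-13, 16) = 16
E: min(3, 16) = 3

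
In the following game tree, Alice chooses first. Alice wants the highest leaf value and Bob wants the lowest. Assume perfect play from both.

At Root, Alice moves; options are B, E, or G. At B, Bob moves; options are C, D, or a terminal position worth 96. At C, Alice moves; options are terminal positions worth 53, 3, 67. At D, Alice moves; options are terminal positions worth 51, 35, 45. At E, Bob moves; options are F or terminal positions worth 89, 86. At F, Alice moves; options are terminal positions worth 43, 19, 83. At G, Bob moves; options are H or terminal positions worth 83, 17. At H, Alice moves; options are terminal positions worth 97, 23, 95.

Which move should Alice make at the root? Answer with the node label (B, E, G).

E

C (Alice): max(53, 3, 67) = 67
D (Alice): max(51, 35, 45) = 51
B (Bob): min(67, 51, 96) = 51
F (Alice): max(43, 19, 83) = 83
E (Bob): min(83, 89, 86) = 83
H (Alice): max(97, 23, 95) = 97
G (Bob): min(97, 83, 17) = 17
Root (Alice): max(51, 83, 17) = 83
Alice picks the child with the highest value: E (value 83).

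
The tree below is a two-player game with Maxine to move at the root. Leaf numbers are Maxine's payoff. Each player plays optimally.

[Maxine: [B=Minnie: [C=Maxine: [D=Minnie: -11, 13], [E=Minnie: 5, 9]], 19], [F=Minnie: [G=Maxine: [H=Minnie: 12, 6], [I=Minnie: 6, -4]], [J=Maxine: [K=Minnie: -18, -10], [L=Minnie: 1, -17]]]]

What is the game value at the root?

5

D (Minnie): min(-11, 13) = -11
E (Minnie): min(5, 9) = 5
C (Maxine): max(-11, 5) = 5
B (Minnie): min(5, 19) = 5
H (Minnie): min(12, 6) = 6
I (Minnie): min(6, -4) = -4
G (Maxine): max(6, -4) = 6
K (Minnie): min(-18, -10) = -18
L (Minnie): min(1, -17) = -17
J (Maxine): max(-18, -17) = -17
F (Minnie): min(6, -17) = -17
Root (Maxine): max(5, -17) = 5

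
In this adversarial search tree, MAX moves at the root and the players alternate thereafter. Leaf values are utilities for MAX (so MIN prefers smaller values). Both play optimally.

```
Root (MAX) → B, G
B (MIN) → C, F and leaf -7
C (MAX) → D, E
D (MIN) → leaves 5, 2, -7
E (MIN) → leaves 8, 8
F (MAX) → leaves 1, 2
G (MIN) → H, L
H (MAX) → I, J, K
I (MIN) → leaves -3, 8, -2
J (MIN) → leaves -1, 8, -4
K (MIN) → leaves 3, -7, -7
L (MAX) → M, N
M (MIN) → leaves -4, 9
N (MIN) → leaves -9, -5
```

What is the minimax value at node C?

8

D: min(5, 2, -7) = -7
E: min(8, 8) = 8
C: max(-7, 8) = 8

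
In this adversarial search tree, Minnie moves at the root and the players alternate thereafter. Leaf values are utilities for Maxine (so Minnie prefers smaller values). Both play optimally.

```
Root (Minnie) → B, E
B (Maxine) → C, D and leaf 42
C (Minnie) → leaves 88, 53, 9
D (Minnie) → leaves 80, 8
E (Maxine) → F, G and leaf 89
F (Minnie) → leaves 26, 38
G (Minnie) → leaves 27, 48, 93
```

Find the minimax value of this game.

C (Minnie): min(88, 53, 9) = 9
D (Minnie): min(80, 8) = 8
B (Maxine): max(9, 8, 42) = 42
F (Minnie): min(26, 38) = 26
G (Minnie): min(27, 48, 93) = 27
E (Maxine): max(26, 27, 89) = 89
Root (Minnie): min(42, 89) = 42

42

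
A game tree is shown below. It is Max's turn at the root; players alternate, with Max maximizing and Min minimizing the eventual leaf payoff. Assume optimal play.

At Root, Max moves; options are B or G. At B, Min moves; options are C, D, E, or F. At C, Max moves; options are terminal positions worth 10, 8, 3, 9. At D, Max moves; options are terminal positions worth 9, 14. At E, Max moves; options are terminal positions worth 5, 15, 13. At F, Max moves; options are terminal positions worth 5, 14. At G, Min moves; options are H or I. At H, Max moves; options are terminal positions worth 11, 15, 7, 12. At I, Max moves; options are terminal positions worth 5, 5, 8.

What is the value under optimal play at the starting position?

C (Max): max(10, 8, 3, 9) = 10
D (Max): max(9, 14) = 14
E (Max): max(5, 15, 13) = 15
F (Max): max(5, 14) = 14
B (Min): min(10, 14, 15, 14) = 10
H (Max): max(11, 15, 7, 12) = 15
I (Max): max(5, 5, 8) = 8
G (Min): min(15, 8) = 8
Root (Max): max(10, 8) = 10

10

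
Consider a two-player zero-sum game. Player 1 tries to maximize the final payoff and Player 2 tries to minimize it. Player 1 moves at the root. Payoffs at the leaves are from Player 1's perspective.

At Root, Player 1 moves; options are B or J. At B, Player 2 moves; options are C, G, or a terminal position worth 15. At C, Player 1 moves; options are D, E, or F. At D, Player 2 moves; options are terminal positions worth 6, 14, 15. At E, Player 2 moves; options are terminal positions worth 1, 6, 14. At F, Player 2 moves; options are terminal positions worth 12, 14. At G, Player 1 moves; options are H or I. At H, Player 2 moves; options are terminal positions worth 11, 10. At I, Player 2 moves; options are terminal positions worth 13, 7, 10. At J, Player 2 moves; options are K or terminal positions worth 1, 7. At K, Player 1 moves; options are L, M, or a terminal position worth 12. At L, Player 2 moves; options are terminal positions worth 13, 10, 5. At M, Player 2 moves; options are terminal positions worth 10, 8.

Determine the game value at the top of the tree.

D (Player 2): min(6, 14, 15) = 6
E (Player 2): min(1, 6, 14) = 1
F (Player 2): min(12, 14) = 12
C (Player 1): max(6, 1, 12) = 12
H (Player 2): min(11, 10) = 10
I (Player 2): min(13, 7, 10) = 7
G (Player 1): max(10, 7) = 10
B (Player 2): min(12, 10, 15) = 10
L (Player 2): min(13, 10, 5) = 5
M (Player 2): min(10, 8) = 8
K (Player 1): max(5, 8, 12) = 12
J (Player 2): min(12, 1, 7) = 1
Root (Player 1): max(10, 1) = 10

10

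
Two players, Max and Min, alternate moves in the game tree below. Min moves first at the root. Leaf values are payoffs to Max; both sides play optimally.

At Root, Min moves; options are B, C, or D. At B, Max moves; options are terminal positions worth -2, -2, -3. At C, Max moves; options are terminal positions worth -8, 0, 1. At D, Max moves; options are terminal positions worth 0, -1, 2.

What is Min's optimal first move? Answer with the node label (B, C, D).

B (Max): max(-2, -2, -3) = -2
C (Max): max(-8, 0, 1) = 1
D (Max): max(0, -1, 2) = 2
Root (Min): min(-2, 1, 2) = -2
Min picks the child with the lowest value: B (value -2).

B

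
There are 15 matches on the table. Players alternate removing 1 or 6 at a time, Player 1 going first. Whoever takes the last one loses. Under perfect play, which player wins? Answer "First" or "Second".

Second

i:   0  1  2  3  4  5  6  7  8  9 10 11 12 13 14 15
     W  L  W  L  W  L  W  W  L  W  L  W  L  W  W  L
Position 15 is L, so the second player wins.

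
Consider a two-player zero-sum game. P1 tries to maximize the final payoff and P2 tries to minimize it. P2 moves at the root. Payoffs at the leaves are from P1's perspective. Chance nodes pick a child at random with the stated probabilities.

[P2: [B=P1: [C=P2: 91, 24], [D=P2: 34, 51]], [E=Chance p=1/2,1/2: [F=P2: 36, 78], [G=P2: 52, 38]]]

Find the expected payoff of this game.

C (P2): min(91, 24) = 24
D (P2): min(34, 51) = 34
B (P1): max(24, 34) = 34
F (P2): min(36, 78) = 36
G (P2): min(52, 38) = 38
E (Chance): 1/2·36 + 1/2·38 = 37
Root (P2): min(34, 37) = 34

34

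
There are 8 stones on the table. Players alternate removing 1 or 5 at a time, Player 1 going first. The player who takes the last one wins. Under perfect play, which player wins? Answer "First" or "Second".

Positions where the player to move wins (W) vs loses (L):
i:   0  1  2  3  4  5  6  7  8
     L  W  L  W  L  W  L  W  L
Position 8 is L, so the second player wins.

Second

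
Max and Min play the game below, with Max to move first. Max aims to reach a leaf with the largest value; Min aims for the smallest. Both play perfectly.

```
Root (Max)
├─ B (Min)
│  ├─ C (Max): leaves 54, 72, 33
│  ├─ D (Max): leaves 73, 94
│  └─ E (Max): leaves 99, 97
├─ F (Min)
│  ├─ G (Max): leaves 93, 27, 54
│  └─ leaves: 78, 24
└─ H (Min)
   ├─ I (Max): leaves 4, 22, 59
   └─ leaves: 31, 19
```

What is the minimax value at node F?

24

G: max(93, 27, 54) = 93
F: min(93, 78, 24) = 24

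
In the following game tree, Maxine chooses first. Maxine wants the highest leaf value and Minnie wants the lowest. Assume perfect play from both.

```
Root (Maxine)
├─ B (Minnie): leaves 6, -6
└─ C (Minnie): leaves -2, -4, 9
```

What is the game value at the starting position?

B (Minnie): min(6, -6) = -6
C (Minnie): min(-2, -4, 9) = -4
Root (Maxine): max(-6, -4) = -4

-4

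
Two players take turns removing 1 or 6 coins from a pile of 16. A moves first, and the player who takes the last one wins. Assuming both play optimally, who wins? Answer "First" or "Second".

Second

Mark each pile size as W (mover wins) or L (mover loses):
i:   0  1  2  3  4  5  6  7  8  9 10 11 12 13 14 15 16
     L  W  L  W  L  W  W  L  W  L  W  L  W  W  L  W  L
Position 16 is L, so the second player wins.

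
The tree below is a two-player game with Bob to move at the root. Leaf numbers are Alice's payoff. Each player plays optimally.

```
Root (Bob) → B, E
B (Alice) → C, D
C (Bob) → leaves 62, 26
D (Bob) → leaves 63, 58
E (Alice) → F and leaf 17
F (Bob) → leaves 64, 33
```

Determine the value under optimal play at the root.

C (Bob): min(62, 26) = 26
D (Bob): min(63, 58) = 58
B (Alice): max(26, 58) = 58
F (Bob): min(64, 33) = 33
E (Alice): max(33, 17) = 33
Root (Bob): min(58, 33) = 33

33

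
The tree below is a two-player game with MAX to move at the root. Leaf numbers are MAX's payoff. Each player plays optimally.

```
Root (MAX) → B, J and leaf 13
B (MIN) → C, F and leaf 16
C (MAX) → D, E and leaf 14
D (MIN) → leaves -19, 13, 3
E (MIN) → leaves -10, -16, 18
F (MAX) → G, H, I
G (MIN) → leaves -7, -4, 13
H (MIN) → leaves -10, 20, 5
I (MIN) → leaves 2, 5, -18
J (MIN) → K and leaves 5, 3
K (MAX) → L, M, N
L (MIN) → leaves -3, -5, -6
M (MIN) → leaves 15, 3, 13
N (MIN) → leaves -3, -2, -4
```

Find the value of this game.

D (MIN): min(-19, 13, 3) = -19
E (MIN): min(-10, -16, 18) = -16
C (MAX): max(-19, -16, 14) = 14
G (MIN): min(-7, -4, 13) = -7
H (MIN): min(-10, 20, 5) = -10
I (MIN): min(2, 5, -18) = -18
F (MAX): max(-7, -10, -18) = -7
B (MIN): min(14, -7, 16) = -7
L (MIN): min(-3, -5, -6) = -6
M (MIN): min(15, 3, 13) = 3
N (MIN): min(-3, -2, -4) = -4
K (MAX): max(-6, 3, -4) = 3
J (MIN): min(3, 5, 3) = 3
Root (MAX): max(-7, 3, 13) = 13

13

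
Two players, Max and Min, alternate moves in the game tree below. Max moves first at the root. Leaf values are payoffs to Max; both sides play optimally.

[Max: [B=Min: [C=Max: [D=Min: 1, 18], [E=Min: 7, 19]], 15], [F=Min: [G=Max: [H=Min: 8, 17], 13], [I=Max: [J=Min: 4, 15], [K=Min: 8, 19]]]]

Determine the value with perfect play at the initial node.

D (Min): min(1, 18) = 1
E (Min): min(7, 19) = 7
C (Max): max(1, 7) = 7
B (Min): min(7, 15) = 7
H (Min): min(8, 17) = 8
G (Max): max(8, 13) = 13
J (Min): min(4, 15) = 4
K (Min): min(8, 19) = 8
I (Max): max(4, 8) = 8
F (Min): min(13, 8) = 8
Root (Max): max(7, 8) = 8

8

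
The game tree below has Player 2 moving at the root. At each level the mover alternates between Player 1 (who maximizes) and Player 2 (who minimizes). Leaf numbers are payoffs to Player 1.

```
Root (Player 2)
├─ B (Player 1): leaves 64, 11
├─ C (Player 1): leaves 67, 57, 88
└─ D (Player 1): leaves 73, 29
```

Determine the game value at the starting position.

B (Player 1): max(64, 11) = 64
C (Player 1): max(67, 57, 88) = 88
D (Player 1): max(73, 29) = 73
Root (Player 2): min(64, 88, 73) = 64

64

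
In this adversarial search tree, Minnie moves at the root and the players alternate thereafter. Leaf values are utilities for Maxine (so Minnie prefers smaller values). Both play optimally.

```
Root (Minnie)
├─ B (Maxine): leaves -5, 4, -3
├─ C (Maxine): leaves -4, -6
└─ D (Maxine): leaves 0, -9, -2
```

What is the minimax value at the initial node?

B (Maxine): max(-5, 4, -3) = 4
C (Maxine): max(-4, -6) = -4
D (Maxine): max(0, -9, -2) = 0
Root (Minnie): min(4, -4, 0) = -4

-4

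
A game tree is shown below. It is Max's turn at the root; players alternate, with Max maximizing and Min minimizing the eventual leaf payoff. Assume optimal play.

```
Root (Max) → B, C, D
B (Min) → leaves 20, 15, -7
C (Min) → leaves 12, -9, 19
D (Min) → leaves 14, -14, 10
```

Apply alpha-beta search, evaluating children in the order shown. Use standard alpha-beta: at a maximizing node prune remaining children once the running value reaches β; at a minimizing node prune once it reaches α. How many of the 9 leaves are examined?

7

B [α=-∞,β=+∞]: v=-7
C [α=-7,β=+∞]: v=-9 after child 2 ≤ α → α-cutoff, skip 1
D [α=-7,β=+∞]: v=-14 after child 2 ≤ α → α-cutoff, skip 1
Root [α=-∞,β=+∞]: v=-7
Leaves evaluated: 7 of 9.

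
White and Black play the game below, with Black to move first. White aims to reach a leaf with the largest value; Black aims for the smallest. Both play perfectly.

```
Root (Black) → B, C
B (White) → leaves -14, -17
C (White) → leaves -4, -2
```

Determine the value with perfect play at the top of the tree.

B (White): max(-14, -17) = -14
C (White): max(-4, -2) = -2
Root (Black): min(-14, -2) = -14

-14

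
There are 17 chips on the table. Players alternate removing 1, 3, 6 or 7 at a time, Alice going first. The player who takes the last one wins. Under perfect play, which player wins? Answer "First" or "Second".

W/L table (W = player to move can force a win):
i:   0  1  2  3  4  5  6  7  8  9 10 11 12 13 14 15 16 17
     L  W  L  W  L  W  W  W  W  W  W  W  L  W  L  W  L  W
Position 17 is W, so the first player wins.

First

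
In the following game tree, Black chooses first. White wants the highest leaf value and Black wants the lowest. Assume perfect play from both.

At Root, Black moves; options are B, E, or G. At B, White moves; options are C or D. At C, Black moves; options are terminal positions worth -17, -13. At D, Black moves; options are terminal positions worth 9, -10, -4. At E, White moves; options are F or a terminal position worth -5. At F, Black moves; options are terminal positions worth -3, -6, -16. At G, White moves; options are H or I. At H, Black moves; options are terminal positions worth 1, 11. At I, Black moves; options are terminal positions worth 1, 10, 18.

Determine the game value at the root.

C (Black): min(-17, -13) = -17
D (Black): min(9, -10, -4) = -10
B (White): max(-17, -10) = -10
F (Black): min(-3, -6, -16) = -16
E (White): max(-16, -5) = -5
H (Black): min(1, 11) = 1
I (Black): min(1, 10, 18) = 1
G (White): max(1, 1) = 1
Root (Black): min(-10, -5, 1) = -10

-10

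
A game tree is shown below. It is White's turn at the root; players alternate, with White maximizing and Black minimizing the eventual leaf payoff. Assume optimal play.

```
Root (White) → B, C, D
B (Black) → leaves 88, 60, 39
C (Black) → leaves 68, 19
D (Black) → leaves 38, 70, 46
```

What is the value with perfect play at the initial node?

B (Black): min(88, 60, 39) = 39
C (Black): min(68, 19) = 19
D (Black): min(38, 70, 46) = 38
Root (White): max(39, 19, 38) = 39

39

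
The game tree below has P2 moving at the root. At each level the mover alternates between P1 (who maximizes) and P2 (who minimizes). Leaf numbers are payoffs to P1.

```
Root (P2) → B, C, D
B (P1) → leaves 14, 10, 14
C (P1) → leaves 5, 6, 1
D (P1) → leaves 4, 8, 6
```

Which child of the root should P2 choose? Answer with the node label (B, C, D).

B (P1): max(14, 10, 14) = 14
C (P1): max(5, 6, 1) = 6
D (P1): max(4, 8, 6) = 8
Root (P2): min(14, 6, 8) = 6
P2 picks the child with the lowest value: C (value 6).

C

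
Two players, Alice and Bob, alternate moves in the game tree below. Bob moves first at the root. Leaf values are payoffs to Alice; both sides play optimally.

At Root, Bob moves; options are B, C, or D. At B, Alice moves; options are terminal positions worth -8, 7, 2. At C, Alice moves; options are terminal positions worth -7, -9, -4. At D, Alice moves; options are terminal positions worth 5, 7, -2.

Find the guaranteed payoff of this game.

-4

B (Alice): max(-8, 7, 2) = 7
C (Alice): max(-7, -9, -4) = -4
D (Alice): max(5, 7, -2) = 7
Root (Bob): min(7, -4, 7) = -4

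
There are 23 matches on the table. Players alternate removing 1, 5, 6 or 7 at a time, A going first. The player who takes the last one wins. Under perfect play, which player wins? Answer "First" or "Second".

Mark each pile size as W (mover wins) or L (mover loses):
i:   0  1  2  3  4  5  6  7  8  9 10 11 12 13 14 15 16 17 18 19 20 21 22 23
     L  W  L  W  L  W  W  W  W  W  W  W  L  W  L  W  L  W  W  W  W  W  W  W
Position 23 is W, so the first player wins.

First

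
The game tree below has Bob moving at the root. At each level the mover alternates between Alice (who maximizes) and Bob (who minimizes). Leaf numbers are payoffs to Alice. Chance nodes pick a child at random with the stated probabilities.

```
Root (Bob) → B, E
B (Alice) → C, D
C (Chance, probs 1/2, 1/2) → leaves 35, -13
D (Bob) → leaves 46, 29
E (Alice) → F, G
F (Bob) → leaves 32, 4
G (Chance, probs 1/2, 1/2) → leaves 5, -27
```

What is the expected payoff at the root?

C (Chance): 1/2·35 + 1/2·-13 = 11
D (Bob): min(46, 29) = 29
B (Alice): max(11, 29) = 29
F (Bob): min(32, 4) = 4
G (Chance): 1/2·5 + 1/2·-27 = -11
E (Alice): max(4, -11) = 4
Root (Bob): min(29, 4) = 4

4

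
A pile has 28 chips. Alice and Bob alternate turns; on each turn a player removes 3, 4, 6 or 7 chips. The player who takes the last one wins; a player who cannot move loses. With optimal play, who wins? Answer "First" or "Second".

Positions where the player to move wins (W) vs loses (L):
i:   0  1  2  3  4  5  6  7  8  9 10 11 12 13 14 15 16 17 18 19 20 21 22 23 24 25 26 27 28
     L  L  L  W  W  W  W  W  W  W  L  L  L  W  W  W  W  W  W  W  L  L  L  W  W  W  W  W  W
Position 28 is W, so the first player wins.

First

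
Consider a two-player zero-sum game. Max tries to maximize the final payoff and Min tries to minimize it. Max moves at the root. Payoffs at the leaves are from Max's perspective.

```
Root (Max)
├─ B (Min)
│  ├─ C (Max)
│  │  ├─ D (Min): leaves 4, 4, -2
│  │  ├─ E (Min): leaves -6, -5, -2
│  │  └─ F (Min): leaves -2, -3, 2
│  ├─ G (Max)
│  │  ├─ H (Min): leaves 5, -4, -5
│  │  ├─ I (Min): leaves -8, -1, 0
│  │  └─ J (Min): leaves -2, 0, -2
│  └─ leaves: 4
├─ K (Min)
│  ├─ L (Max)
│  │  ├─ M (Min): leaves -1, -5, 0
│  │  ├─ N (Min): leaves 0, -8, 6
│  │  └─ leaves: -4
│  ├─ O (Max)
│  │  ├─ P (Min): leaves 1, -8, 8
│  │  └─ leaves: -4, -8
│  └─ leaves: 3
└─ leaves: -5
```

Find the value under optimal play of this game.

D (Min): min(4, 4, -2) = -2
E (Min): min(-6, -5, -2) = -6
F (Min): min(-2, -3, 2) = -3
C (Max): max(-2, -6, -3) = -2
H (Min): min(5, -4, -5) = -5
I (Min): min(-8, -1, 0) = -8
J (Min): min(-2, 0, -2) = -2
G (Max): max(-5, -8, -2) = -2
B (Min): min(-2, -2, 4) = -2
M (Min): min(-1, -5, 0) = -5
N (Min): min(0, -8, 6) = -8
L (Max): max(-5, -8, -4) = -4
P (Min): min(1, -8, 8) = -8
O (Max): max(-8, -4, -8) = -4
K (Min): min(-4, -4, 3) = -4
Root (Max): max(-2, -4, -5) = -2

-2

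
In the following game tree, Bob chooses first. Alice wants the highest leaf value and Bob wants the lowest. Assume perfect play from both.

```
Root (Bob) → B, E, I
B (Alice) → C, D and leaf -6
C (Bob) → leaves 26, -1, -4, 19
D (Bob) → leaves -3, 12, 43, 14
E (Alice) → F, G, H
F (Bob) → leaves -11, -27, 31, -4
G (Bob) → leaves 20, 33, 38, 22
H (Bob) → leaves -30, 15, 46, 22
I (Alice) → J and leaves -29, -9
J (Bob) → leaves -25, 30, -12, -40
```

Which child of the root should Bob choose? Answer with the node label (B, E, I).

C (Bob): min(26, -1, -4, 19) = -4
D (Bob): min(-3, 12, 43, 14) = -3
B (Alice): max(-4, -3, -6) = -3
F (Bob): min(-11, -27, 31, -4) = -27
G (Bob): min(20, 33, 38, 22) = 20
H (Bob): min(-30, 15, 46, 22) = -30
E (Alice): max(-27, 20, -30) = 20
J (Bob): min(-25, 30, -12, -40) = -40
I (Alice): max(-40, -29, -9) = -9
Root (Bob): min(-3, 20, -9) = -9
Bob picks the child with the lowest value: I (value -9).

I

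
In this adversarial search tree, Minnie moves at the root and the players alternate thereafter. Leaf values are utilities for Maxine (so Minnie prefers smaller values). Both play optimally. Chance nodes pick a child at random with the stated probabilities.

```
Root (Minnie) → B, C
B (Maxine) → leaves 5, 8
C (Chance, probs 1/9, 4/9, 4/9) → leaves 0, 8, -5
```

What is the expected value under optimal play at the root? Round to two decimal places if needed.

1.33

B (Maxine): max(5, 8) = 8
C (Chance): 1/9·0 + 4/9·8 + 4/9·-5 = 1.33
Root (Minnie): min(8, 1.33) = 1.33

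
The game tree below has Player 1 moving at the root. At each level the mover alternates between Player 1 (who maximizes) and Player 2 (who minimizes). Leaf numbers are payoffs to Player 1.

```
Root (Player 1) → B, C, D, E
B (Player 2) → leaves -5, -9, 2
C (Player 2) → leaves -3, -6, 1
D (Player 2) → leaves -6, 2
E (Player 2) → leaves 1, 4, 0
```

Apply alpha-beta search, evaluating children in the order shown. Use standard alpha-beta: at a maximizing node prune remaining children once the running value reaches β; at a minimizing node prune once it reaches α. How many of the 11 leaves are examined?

10

B [α=-∞,β=+∞]: v=-9
C [α=-9,β=+∞]: v=-6
D [α=-6,β=+∞]: v=-6 after child 1 ≤ α → α-cutoff, skip 1
E [α=-6,β=+∞]: v=0
Root [α=-∞,β=+∞]: v=0
Leaves evaluated: 10 of 11.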